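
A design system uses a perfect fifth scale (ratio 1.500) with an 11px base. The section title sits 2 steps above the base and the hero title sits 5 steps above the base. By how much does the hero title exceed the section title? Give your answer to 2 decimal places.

58.78px

Step 2: 11.0 × 1.500² = 24.7500px
Step 5: 11.0 × 1.500⁵ = 83.5312px
Difference: 83.5312 − 24.7500 = 58.7812px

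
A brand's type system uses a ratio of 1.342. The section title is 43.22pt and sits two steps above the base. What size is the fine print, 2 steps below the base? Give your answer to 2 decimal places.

13.33pt

The gap is -2 − (2) = -4 steps, so the factor is 1.342^-4.
43.22 ÷ 1.342⁴ = 43.22 ÷ 3.24347 ≈ 13.325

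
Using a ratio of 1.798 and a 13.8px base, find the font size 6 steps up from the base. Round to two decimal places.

466.25px

A modular type scale is a geometric sequence: sizeₙ = base × rⁿ.
13.8 × 1.798⁶ = 13.8 × 33.78610 ≈ 466.25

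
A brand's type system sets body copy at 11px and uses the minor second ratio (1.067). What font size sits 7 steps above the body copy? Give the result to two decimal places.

Every step multiplies by the scale ratio.
11.0 × 1.067⁷ = 11.0 × 1.57453 ≈ 17.32

17.32px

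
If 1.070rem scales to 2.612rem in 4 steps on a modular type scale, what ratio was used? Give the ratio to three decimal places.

r⁴ = 2.612 / 1.070, so r = (2.612/1.070)^(1/4).
r = 2.4411^(1/4) ≈ 1.2500

1.250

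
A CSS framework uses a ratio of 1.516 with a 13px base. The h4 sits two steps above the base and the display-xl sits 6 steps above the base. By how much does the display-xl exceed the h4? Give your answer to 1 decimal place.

127.9px

Step 2: 13.0 × 1.516² = 29.877px
Step 6: 13.0 × 1.516⁶ = 157.811px
Difference: 157.811 − 29.877 = 127.934px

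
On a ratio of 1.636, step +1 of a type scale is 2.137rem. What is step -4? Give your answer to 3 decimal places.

Moving from step +1 to step -4 is 5 steps down, so divide by r⁵.
2.137 ÷ 1.636⁵ = 2.137 ÷ 11.71970 ≈ 0.182

0.182rem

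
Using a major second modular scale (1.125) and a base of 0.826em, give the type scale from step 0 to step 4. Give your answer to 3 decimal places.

0.826em, 0.929em, 1.045em, 1.176em, 1.323em

Step 0: 0.826em
Step 1: 0.826 × 1.125 = 0.929
Step 2: 0.826 × 1.125² = 1.045
Step 3: 0.826 × 1.125³ = 1.176
Step 4: 0.826 × 1.125⁴ = 1.323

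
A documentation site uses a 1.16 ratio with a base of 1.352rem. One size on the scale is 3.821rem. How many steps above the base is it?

1.16ⁿ = 3.821 / 1.352 = 2.8262
n = ln(2.8262) / ln(1.16) = 1.0389 / 0.1484 ≈ 7.00

7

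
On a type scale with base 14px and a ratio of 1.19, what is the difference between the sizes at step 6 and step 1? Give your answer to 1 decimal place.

Step 1: 14.0 × 1.19 = 16.660px
Step 6: 14.0 × 1.19⁶ = 39.757px
Difference: 39.757 − 16.660 = 23.097px

23.1px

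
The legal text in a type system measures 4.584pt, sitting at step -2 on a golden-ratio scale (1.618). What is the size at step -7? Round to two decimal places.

4.584 ÷ 1.618⁵ = 4.584 ÷ 11.08901 ≈ 0.413

0.41pt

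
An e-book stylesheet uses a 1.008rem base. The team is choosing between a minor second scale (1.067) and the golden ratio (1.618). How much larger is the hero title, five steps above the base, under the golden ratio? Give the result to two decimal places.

9.78rem

Minor second: 1.008 × 1.067⁵ = 1.3941rem
Golden ratio: 1.008 × 1.618⁵ = 11.1777rem
Difference: 11.1777 − 1.3941 = 9.7836rem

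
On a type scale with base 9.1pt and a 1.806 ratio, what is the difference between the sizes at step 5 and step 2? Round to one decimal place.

145.2pt

Step 2: 9.1 × 1.806² = 29.681pt
Step 5: 9.1 × 1.806⁵ = 174.836pt
Difference: 174.836 − 29.681 = 145.155pt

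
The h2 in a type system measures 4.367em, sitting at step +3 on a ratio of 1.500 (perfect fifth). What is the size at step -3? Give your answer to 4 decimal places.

0.3834em

4.367 ÷ 1.500⁶ = 4.367 ÷ 11.39062 ≈ 0.3834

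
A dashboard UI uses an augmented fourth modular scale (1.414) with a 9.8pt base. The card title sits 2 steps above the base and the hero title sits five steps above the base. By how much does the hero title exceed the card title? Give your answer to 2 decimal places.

Step 2: 9.8 × 1.414² = 19.5941pt
Step 5: 9.8 × 1.414⁵ = 55.3953pt
Difference: 55.3953 − 19.5941 = 35.8012pt

35.80pt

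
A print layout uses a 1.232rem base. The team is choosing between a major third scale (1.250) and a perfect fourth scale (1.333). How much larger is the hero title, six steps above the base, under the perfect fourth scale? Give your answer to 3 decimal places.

Major third: 1.232 × 1.250⁶ = 4.69971rem
Perfect fourth: 1.232 × 1.333⁶ = 6.91181rem
Difference: 6.91181 − 4.69971 = 2.21210rem

2.212rem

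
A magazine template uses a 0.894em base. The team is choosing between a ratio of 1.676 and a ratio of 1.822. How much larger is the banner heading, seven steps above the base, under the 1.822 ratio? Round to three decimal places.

26.381em

At 1.676: 0.894 × 1.676⁷ = 33.20899em
At 1.822: 0.894 × 1.822⁷ = 59.59038em
Difference: 59.59038 − 33.20899 = 26.38139em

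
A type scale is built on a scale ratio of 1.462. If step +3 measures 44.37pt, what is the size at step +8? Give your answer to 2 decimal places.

296.36pt

44.37 × 1.462⁵ = 44.37 × 6.67939 ≈ 296.365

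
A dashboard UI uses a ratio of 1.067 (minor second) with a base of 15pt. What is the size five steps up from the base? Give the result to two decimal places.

Every step multiplies by the scale ratio.
15.0 × 1.067⁵ = 15.0 × 1.38300 ≈ 20.74

20.74pt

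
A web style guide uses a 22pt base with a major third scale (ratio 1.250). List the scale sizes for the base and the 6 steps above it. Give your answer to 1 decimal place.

Step 0: 22pt
Step 1: 22.0 × 1.250 = 27.5
Step 2: 22.0 × 1.250² = 34.4
Step 3: 22.0 × 1.250³ = 43.0
Step 4: 22.0 × 1.250⁴ = 53.7
Step 5: 22.0 × 1.250⁵ = 67.1
Step 6: 22.0 × 1.250⁶ = 83.9

22.0pt, 27.5pt, 34.4pt, 43.0pt, 53.7pt, 67.1pt, 83.9pt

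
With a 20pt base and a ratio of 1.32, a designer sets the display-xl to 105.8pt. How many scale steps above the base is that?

6

1.32ⁿ = 105.8 / 20 = 5.2900
n = ln(5.2900) / ln(1.32) = 1.6658 / 0.2776 ≈ 6.00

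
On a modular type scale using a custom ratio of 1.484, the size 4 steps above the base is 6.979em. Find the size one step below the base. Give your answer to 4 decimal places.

0.9697em

The gap is -1 − (4) = -5 steps, so the factor is 1.484^-5.
6.979 ÷ 1.484⁵ = 6.979 ÷ 7.19730 ≈ 0.9697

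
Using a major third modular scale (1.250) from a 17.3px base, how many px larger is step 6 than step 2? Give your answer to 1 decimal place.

39.0px

Step 2: 17.3 × 1.250² = 27.031px
Step 6: 17.3 × 1.250⁶ = 65.994px
Difference: 65.994 − 27.031 = 38.963px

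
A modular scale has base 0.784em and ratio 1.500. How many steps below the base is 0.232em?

1.500ⁿ = 0.784 / 0.232 = 3.3793
n = ln(3.3793) / ln(1.500) = 1.2177 / 0.4055 ≈ 3.00

3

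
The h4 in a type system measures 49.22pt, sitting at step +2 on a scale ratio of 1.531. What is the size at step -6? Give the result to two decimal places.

49.22 ÷ 1.531⁸ = 49.22 ÷ 30.18572 ≈ 1.631

1.63pt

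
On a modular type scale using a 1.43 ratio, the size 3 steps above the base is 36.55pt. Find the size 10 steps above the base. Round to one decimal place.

36.55 × 1.43⁷ = 36.55 × 12.22791 ≈ 446.930

446.9pt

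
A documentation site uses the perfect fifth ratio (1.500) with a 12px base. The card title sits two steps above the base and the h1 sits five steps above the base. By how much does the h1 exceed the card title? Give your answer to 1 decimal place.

64.1px

Step 2: 12.0 × 1.500² = 27.000px
Step 5: 12.0 × 1.500⁵ = 91.125px
Difference: 91.125 − 27.000 = 64.125px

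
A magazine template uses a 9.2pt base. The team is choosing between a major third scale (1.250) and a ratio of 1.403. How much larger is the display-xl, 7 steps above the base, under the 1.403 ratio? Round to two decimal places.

Major third: 9.2 × 1.250⁷ = 43.8690pt
At 1.403: 9.2 × 1.403⁷ = 98.4445pt
Difference: 98.4445 − 43.8690 = 54.5755pt

54.58pt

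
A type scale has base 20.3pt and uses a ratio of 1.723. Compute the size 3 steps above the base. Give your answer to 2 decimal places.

20.3 × 1.723³ = 20.3 × 5.11512 ≈ 103.84

103.84pt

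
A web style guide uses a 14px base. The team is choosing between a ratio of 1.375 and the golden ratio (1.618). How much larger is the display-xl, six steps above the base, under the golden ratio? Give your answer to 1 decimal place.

156.6px

At 1.375: 14.0 × 1.375⁶ = 94.612px
Golden ratio: 14.0 × 1.618⁶ = 251.188px
Difference: 251.188 − 94.612 = 156.576px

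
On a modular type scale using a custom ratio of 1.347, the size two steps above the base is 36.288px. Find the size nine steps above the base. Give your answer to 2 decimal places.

291.97px

Moving from step +2 to step +9 is 7 steps up, so multiply by r⁷.
36.288 × 1.347⁷ = 36.288 × 8.04587 ≈ 291.969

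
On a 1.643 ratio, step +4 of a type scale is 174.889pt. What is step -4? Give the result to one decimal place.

The gap is -4 − (4) = -8 steps, so the factor is 1.643^-8.
174.889 ÷ 1.643⁸ = 174.889 ÷ 53.10073 ≈ 3.294

3.3pt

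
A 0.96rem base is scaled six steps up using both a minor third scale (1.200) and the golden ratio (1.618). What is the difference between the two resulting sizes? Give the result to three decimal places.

14.358rem

Minor third: 0.96 × 1.200⁶ = 2.86654rem
Golden ratio: 0.96 × 1.618⁶ = 17.22433rem
Difference: 17.22433 − 2.86654 = 14.35779rem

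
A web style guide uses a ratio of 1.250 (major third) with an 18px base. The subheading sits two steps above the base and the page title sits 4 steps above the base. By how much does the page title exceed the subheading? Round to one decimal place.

15.8px

Step 2: 18.0 × 1.250² = 28.125px
Step 4: 18.0 × 1.250⁴ = 43.945px
Difference: 43.945 − 28.125 = 15.820px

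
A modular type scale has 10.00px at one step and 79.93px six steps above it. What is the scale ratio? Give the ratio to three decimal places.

1.414

r⁶ = 79.93 / 10.00, so r = (79.93/10.00)^(1/6).
r = 7.9930^(1/6) ≈ 1.4140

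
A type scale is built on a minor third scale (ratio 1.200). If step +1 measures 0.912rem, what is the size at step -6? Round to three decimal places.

0.255rem

0.912 ÷ 1.200⁷ = 0.912 ÷ 3.58318 ≈ 0.255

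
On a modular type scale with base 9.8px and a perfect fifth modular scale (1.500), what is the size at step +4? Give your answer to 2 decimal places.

49.61px

Every step multiplies by the scale ratio.
9.8 × 1.500⁴ = 9.8 × 5.06250 ≈ 49.61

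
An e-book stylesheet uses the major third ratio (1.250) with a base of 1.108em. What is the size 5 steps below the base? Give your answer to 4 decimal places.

0.3631em

Each step on a modular scale multiplies by the ratio, so the size n steps from the base is base × ratioⁿ.
1.108 ÷ 1.250⁵ = 1.108 ÷ 3.05176 ≈ 0.3631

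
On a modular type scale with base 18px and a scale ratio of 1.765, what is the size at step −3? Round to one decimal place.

3.3px

Each step on a modular scale multiplies by the ratio, so the size n steps from the base is base × ratioⁿ.
18.0 ÷ 1.765³ = 18.0 ÷ 5.49837 ≈ 3.27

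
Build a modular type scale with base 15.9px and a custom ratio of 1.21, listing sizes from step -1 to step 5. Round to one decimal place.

Step -1: 15.9 ÷ 1.21 = 13.1
Step 0: 15.9px
Step 1: 15.9 × 1.21 = 19.2
Step 2: 15.9 × 1.21² = 23.3
Step 3: 15.9 × 1.21³ = 28.2
Step 4: 15.9 × 1.21⁴ = 34.1
Step 5: 15.9 × 1.21⁵ = 41.2

13.1px, 15.9px, 19.2px, 23.3px, 28.2px, 34.1px, 41.2px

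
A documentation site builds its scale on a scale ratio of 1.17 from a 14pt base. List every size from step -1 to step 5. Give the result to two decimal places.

Step -1: 14.0 ÷ 1.17 = 11.97
Step 0: 14pt
Step 1: 14.0 × 1.17 = 16.38
Step 2: 14.0 × 1.17² = 19.16
Step 3: 14.0 × 1.17³ = 22.42
Step 4: 14.0 × 1.17⁴ = 26.23
Step 5: 14.0 × 1.17⁵ = 30.69

11.97pt, 14.00pt, 16.38pt, 19.16pt, 22.42pt, 26.23pt, 30.69pt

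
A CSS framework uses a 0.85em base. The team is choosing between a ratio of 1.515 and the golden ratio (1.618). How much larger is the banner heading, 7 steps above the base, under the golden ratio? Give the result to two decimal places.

9.10em

At 1.515: 0.85 × 1.515⁷ = 15.5707em
Golden ratio: 0.85 × 1.618⁷ = 24.6756em
Difference: 24.6756 − 15.5707 = 9.1049em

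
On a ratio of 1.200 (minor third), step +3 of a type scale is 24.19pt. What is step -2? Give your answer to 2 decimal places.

24.19 ÷ 1.200⁵ = 24.19 ÷ 2.48832 ≈ 9.721

9.72pt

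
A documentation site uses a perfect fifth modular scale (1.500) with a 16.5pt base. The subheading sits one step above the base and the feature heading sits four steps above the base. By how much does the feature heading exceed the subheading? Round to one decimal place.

Step 1: 16.5 × 1.500 = 24.750pt
Step 4: 16.5 × 1.500⁴ = 83.531pt
Difference: 83.531 − 24.750 = 58.781pt

58.8pt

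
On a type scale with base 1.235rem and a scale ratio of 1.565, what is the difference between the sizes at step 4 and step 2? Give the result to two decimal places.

4.38rem

Step 2: 1.235 × 1.565² = 3.0248rem
Step 4: 1.235 × 1.565⁴ = 7.4084rem
Difference: 7.4084 − 3.0248 = 4.3836rem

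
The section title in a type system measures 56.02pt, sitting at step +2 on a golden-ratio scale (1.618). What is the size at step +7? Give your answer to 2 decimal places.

The gap is 7 − (2) = 5 steps, so the factor is 1.618^5.
56.02 × 1.618⁵ = 56.02 × 11.08901 ≈ 621.206

621.21pt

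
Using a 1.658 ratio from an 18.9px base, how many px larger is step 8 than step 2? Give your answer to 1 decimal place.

Step 2: 18.9 × 1.658² = 51.955px
Step 8: 18.9 × 1.658⁸ = 1079.290px
Difference: 1079.290 − 51.955 = 1027.335px

1027.3px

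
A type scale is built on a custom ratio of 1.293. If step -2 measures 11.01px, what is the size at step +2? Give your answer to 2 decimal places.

30.77px

Moving from step -2 to step +2 is 4 steps up, so multiply by r⁴.
11.01 × 1.293⁴ = 11.01 × 2.79508 ≈ 30.774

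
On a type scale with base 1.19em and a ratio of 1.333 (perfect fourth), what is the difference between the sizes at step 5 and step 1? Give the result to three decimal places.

Step 1: 1.19 × 1.333 = 1.58627em
Step 5: 1.19 × 1.333⁵ = 5.00839em
Difference: 5.00839 − 1.58627 = 3.42212em

3.422em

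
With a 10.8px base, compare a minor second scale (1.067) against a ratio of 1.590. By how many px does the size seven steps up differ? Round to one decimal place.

260.5px

Minor second: 10.8 × 1.067⁷ = 17.005px
At 1.590: 10.8 × 1.590⁷ = 277.462px
Difference: 277.462 − 17.005 = 260.457px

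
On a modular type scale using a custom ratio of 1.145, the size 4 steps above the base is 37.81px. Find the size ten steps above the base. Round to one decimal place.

37.81 × 1.145⁶ = 37.81 × 2.25337 ≈ 85.200

85.2px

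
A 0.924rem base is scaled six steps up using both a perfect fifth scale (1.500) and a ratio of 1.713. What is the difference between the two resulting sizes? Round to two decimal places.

12.82rem

Perfect fifth: 0.924 × 1.500⁶ = 10.5249rem
At 1.713: 0.924 × 1.713⁶ = 23.3462rem
Difference: 23.3462 − 10.5249 = 12.8213rem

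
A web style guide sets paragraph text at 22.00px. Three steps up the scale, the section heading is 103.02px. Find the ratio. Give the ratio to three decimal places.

1.673

r³ = 103.02 / 22.00, so r = (103.02/22.00)^(1/3).
r = 4.6827^(1/3) ≈ 1.6730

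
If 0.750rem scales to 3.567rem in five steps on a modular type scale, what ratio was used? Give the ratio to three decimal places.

r⁵ = 3.567 / 0.750, so r = (3.567/0.750)^(1/5).
r = 4.7560^(1/5) ≈ 1.3660

1.366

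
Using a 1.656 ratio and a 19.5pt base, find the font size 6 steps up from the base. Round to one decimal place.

402.2pt

Every step multiplies by the scale ratio.
19.5 × 1.656⁶ = 19.5 × 20.62348 ≈ 402.16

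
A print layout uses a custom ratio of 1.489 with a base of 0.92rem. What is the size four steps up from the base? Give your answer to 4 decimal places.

4.5224rem

Each step on a modular scale multiplies by the ratio, so the size n steps from the base is base × ratioⁿ.
0.92 × 1.489⁴ = 0.92 × 4.91563 ≈ 4.5224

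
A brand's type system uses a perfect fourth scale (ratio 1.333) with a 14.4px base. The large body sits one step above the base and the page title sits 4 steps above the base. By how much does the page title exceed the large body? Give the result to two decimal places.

Step 1: 14.4 × 1.333 = 19.1952px
Step 4: 14.4 × 1.333⁴ = 45.4656px
Difference: 45.4656 − 19.1952 = 26.2704px

26.27px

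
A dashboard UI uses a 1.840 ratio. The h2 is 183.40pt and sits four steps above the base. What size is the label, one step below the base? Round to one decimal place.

183.40 ÷ 1.840⁵ = 183.40 ÷ 21.09061 ≈ 8.696

8.7pt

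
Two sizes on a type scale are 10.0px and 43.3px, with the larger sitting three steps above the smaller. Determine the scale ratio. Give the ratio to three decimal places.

r³ = 43.3 / 10.0, so r = (43.3/10.0)^(1/3).
r = 4.3300^(1/3) ≈ 1.6299

1.630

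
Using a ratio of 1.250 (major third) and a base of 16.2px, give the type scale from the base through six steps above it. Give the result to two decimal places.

Step 0: 16.2px
Step 1: 16.2 × 1.250 = 20.25
Step 2: 16.2 × 1.250² = 25.31
Step 3: 16.2 × 1.250³ = 31.64
Step 4: 16.2 × 1.250⁴ = 39.55
Step 5: 16.2 × 1.250⁵ = 49.44
Step 6: 16.2 × 1.250⁶ = 61.80

16.20px, 20.25px, 25.31px, 31.64px, 39.55px, 49.44px, 61.80px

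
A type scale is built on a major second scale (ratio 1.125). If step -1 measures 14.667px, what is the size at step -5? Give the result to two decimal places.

9.16px

14.667 ÷ 1.125⁴ = 14.667 ÷ 1.60181 ≈ 9.157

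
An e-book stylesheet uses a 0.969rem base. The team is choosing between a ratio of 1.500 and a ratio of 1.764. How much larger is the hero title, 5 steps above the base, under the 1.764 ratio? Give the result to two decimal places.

9.19rem

At 1.500: 0.969 × 1.500⁵ = 7.3583rem
At 1.764: 0.969 × 1.764⁵ = 16.5507rem
Difference: 16.5507 − 7.3583 = 9.1924rem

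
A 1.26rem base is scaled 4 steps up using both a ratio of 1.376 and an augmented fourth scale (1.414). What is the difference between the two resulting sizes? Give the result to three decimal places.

0.520rem

At 1.376: 1.26 × 1.376⁴ = 4.51694rem
Augmented fourth: 1.26 × 1.414⁴ = 5.03696rem
Difference: 5.03696 − 4.51694 = 0.52002rem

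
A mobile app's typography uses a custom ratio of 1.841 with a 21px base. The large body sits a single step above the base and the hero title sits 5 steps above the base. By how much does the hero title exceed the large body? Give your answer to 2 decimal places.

405.45px

Step 1: 21.0 × 1.841 = 38.6610px
Step 5: 21.0 × 1.841⁵ = 444.1076px
Difference: 444.1076 − 38.6610 = 405.4466px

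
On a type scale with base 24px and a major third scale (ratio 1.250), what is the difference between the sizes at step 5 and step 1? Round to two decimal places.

Step 1: 24.0 × 1.250 = 30.0000px
Step 5: 24.0 × 1.250⁵ = 73.2422px
Difference: 73.2422 − 30.0000 = 43.2422px

43.24px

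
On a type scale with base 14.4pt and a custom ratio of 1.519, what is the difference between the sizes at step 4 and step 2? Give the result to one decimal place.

43.4pt

Step 2: 14.4 × 1.519² = 33.226pt
Step 4: 14.4 × 1.519⁴ = 76.664pt
Difference: 76.664 − 33.226 = 43.438pt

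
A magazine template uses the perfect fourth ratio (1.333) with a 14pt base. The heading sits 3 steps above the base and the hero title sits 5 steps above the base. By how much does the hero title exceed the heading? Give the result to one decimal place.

25.8pt

Step 3: 14.0 × 1.333³ = 33.160pt
Step 5: 14.0 × 1.333⁵ = 58.922pt
Difference: 58.922 − 33.160 = 25.762pt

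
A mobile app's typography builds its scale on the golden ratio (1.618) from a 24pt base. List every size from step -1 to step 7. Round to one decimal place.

Step -1: 24.0 ÷ 1.618 = 14.8
Step 0: 24pt
Step 1: 24.0 × 1.618 = 38.8
Step 2: 24.0 × 1.618² = 62.8
Step 3: 24.0 × 1.618³ = 101.7
Step 4: 24.0 × 1.618⁴ = 164.5
Step 5: 24.0 × 1.618⁵ = 266.1
Step 6: 24.0 × 1.618⁶ = 430.6
Step 7: 24.0 × 1.618⁷ = 696.7

14.8pt, 24.0pt, 38.8pt, 62.8pt, 101.7pt, 164.5pt, 266.1pt, 430.6pt, 696.7pt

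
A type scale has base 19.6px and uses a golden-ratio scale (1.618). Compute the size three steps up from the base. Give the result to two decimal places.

19.6 × 1.618³ = 19.6 × 4.23580 ≈ 83.02

83.02px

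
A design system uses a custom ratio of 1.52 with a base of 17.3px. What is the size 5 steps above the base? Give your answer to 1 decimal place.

Each step on a modular scale multiplies by the ratio, so the size n steps from the base is base × ratioⁿ.
17.3 × 1.52⁵ = 17.3 × 8.11368 ≈ 140.37

140.4px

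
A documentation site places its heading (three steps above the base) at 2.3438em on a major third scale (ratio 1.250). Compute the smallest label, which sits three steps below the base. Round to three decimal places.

2.3438 ÷ 1.250⁶ = 2.3438 ÷ 3.81470 ≈ 0.614

0.614em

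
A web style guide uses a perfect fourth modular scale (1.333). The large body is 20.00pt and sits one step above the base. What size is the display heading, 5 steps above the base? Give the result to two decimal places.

The gap is 5 − (1) = 4 steps, so the factor is 1.333^4.
20.00 × 1.333⁴ = 20.00 × 3.15733 ≈ 63.147

63.15pt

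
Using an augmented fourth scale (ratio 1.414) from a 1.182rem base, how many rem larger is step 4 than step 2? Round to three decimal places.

Step 2: 1.182 × 1.414² = 2.36329rem
Step 4: 1.182 × 1.414⁴ = 4.72514rem
Difference: 4.72514 − 2.36329 = 2.36185rem

2.362rem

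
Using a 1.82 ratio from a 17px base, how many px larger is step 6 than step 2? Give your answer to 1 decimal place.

561.5px

Step 2: 17.0 × 1.82² = 56.311px
Step 6: 17.0 × 1.82⁶ = 617.842px
Difference: 617.842 − 56.311 = 561.531px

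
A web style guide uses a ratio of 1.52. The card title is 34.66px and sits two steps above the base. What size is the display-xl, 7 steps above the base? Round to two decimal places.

281.22px

34.66 × 1.52⁵ = 34.66 × 8.11368 ≈ 281.220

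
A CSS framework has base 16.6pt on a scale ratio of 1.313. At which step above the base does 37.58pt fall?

3

1.313ⁿ = 37.58 / 16.6 = 2.2639
n = ln(2.2639) / ln(1.313) = 0.8171 / 0.2723 ≈ 3.00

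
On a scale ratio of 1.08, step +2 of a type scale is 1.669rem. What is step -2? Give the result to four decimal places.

Moving from step +2 to step -2 is 4 steps down, so divide by r⁴.
1.669 ÷ 1.08⁴ = 1.669 ÷ 1.36049 ≈ 1.2268

1.2268rem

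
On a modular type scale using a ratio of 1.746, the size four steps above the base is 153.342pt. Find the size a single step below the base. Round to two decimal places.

9.45pt

The gap is -1 − (4) = -5 steps, so the factor is 1.746^-5.
153.342 ÷ 1.746⁵ = 153.342 ÷ 16.22636 ≈ 9.450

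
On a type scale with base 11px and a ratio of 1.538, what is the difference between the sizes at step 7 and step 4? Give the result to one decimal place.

Step 4: 11.0 × 1.538⁴ = 61.549px
Step 7: 11.0 × 1.538⁷ = 223.917px
Difference: 223.917 − 61.549 = 162.368px

162.4px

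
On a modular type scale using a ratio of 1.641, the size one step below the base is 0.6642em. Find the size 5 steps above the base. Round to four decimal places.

0.6642 × 1.641⁶ = 0.6642 × 19.52772 ≈ 12.9703

12.9703em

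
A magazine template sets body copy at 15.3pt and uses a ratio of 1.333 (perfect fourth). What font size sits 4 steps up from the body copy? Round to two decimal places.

48.31pt

15.3 × 1.333⁴ = 15.3 × 3.15733 ≈ 48.31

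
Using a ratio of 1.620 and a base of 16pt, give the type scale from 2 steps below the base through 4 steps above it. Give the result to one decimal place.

Step -2: 16.0 ÷ 1.620² = 6.1
Step -1: 16.0 ÷ 1.620 = 9.9
Step 0: 16pt
Step 1: 16.0 × 1.620 = 25.9
Step 2: 16.0 × 1.620² = 42.0
Step 3: 16.0 × 1.620³ = 68.0
Step 4: 16.0 × 1.620⁴ = 110.2

6.1pt, 9.9pt, 16.0pt, 25.9pt, 42.0pt, 68.0pt, 110.2pt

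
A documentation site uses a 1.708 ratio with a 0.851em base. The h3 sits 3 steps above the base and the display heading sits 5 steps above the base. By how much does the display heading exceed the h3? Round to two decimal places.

8.13em

Step 3: 0.851 × 1.708³ = 4.2403em
Step 5: 0.851 × 1.708⁵ = 12.3700em
Difference: 12.3700 − 4.2403 = 8.1297em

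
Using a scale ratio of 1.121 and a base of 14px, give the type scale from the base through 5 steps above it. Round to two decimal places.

Step 0: 14px
Step 1: 14.0 × 1.121 = 15.69
Step 2: 14.0 × 1.121² = 17.59
Step 3: 14.0 × 1.121³ = 19.72
Step 4: 14.0 × 1.121⁴ = 22.11
Step 5: 14.0 × 1.121⁵ = 24.78

14.00px, 15.69px, 17.59px, 19.72px, 22.11px, 24.78px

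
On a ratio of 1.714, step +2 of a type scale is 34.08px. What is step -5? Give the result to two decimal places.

The gap is -5 − (2) = -7 steps, so the factor is 1.714^-7.
34.08 ÷ 1.714⁷ = 34.08 ÷ 43.45860 ≈ 0.784

0.78px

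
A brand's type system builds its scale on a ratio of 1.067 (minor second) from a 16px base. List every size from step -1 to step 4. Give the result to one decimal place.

15.0px, 16.0px, 17.1px, 18.2px, 19.4px, 20.7px

Step -1: 16.0 ÷ 1.067 = 15.0
Step 0: 16px
Step 1: 16.0 × 1.067 = 17.1
Step 2: 16.0 × 1.067² = 18.2
Step 3: 16.0 × 1.067³ = 19.4
Step 4: 16.0 × 1.067⁴ = 20.7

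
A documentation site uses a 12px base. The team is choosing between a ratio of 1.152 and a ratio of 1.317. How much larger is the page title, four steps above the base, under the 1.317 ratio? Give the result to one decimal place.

At 1.152: 12.0 × 1.152⁴ = 21.134px
At 1.317: 12.0 × 1.317⁴ = 36.101px
Difference: 36.101 − 21.134 = 14.967px

15.0px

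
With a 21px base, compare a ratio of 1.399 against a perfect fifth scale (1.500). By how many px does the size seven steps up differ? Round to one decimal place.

At 1.399: 21.0 × 1.399⁷ = 220.264px
Perfect fifth: 21.0 × 1.500⁷ = 358.805px
Difference: 358.805 − 220.264 = 138.541px

138.5px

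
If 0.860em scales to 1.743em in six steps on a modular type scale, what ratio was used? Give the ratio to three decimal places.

The ratio satisfies 0.860 × r⁶ = 1.743, so r = (1.743 / 0.860)^(1/6).
r = 2.0267^(1/6) ≈ 1.1249

1.125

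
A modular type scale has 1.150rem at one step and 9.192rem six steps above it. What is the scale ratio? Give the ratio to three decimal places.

The ratio satisfies 1.150 × r⁶ = 9.192, so r = (9.192 / 1.150)^(1/6).
r = 7.9930^(1/6) ≈ 1.4140

1.414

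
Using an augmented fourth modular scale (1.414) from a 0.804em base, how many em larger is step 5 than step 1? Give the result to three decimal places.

3.408em

Step 1: 0.804 × 1.414 = 1.13686em
Step 5: 0.804 × 1.414⁵ = 4.54468em
Difference: 4.54468 − 1.13686 = 3.40782em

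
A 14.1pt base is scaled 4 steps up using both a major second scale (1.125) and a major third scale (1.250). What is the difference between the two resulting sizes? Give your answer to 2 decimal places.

Major second: 14.1 × 1.125⁴ = 22.5855pt
Major third: 14.1 × 1.250⁴ = 34.4238pt
Difference: 34.4238 − 22.5855 = 11.8383pt

11.84pt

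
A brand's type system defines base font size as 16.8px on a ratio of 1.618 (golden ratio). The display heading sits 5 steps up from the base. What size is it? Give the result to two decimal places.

186.30px

16.8 × 1.618⁵ = 16.8 × 11.08901 ≈ 186.30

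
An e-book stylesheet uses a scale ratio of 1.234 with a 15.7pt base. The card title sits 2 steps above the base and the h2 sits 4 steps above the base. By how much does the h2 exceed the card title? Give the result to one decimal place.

Step 2: 15.7 × 1.234² = 23.907pt
Step 4: 15.7 × 1.234⁴ = 36.405pt
Difference: 36.405 − 23.907 = 12.498pt

12.5pt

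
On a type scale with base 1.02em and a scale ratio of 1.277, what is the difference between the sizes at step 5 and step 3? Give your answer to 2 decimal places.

1.34em

Step 3: 1.02 × 1.277³ = 2.1241em
Step 5: 1.02 × 1.277⁵ = 3.4638em
Difference: 3.4638 − 2.1241 = 1.3397em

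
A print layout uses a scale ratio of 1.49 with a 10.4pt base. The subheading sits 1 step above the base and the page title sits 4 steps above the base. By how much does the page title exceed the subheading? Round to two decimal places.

Step 1: 10.4 × 1.49 = 15.4960pt
Step 4: 10.4 × 1.49⁴ = 51.2600pt
Difference: 51.2600 − 15.4960 = 35.7640pt

35.76pt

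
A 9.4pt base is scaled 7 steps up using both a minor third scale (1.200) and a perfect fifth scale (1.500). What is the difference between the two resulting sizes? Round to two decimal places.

126.93pt

Minor third: 9.4 × 1.200⁷ = 33.6819pt
Perfect fifth: 9.4 × 1.500⁷ = 160.6078pt
Difference: 160.6078 − 33.6819 = 126.9259pt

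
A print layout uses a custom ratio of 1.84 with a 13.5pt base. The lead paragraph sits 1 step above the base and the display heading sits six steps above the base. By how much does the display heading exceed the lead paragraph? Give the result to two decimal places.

Step 1: 13.5 × 1.84 = 24.8400pt
Step 6: 13.5 × 1.84⁶ = 523.8907pt
Difference: 523.8907 − 24.8400 = 499.0507pt

499.05pt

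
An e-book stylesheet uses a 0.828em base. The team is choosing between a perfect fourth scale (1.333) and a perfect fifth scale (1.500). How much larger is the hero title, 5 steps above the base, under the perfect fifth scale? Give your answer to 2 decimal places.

2.80em

Perfect fourth: 0.828 × 1.333⁵ = 3.4848em
Perfect fifth: 0.828 × 1.500⁵ = 6.2876em
Difference: 6.2876 − 3.4848 = 2.8028em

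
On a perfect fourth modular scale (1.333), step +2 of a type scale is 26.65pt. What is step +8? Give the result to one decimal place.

26.65 × 1.333⁶ = 26.65 × 5.61023 ≈ 149.513

149.5pt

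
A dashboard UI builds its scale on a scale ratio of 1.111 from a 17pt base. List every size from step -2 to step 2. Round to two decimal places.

13.77pt, 15.30pt, 17.00pt, 18.89pt, 20.98pt

Step -2: 17.0 ÷ 1.111² = 13.77
Step -1: 17.0 ÷ 1.111 = 15.30
Step 0: 17pt
Step 1: 17.0 × 1.111 = 18.89
Step 2: 17.0 × 1.111² = 20.98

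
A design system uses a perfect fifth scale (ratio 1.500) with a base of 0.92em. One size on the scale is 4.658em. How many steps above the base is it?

1.500ⁿ = 4.658 / 0.92 = 5.0630
n = ln(5.0630) / ln(1.500) = 1.6220 / 0.4055 ≈ 4.00

4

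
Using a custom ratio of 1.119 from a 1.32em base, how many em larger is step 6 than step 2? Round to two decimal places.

0.94em

Step 2: 1.32 × 1.119² = 1.6529em
Step 6: 1.32 × 1.119⁶ = 2.5915em
Difference: 2.5915 − 1.6529 = 0.9386em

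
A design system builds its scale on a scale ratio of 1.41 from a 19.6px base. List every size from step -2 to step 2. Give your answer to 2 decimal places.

9.86px, 13.90px, 19.60px, 27.64px, 38.97px

Step -2: 19.6 ÷ 1.41² = 9.86
Step -1: 19.6 ÷ 1.41 = 13.90
Step 0: 19.6px
Step 1: 19.6 × 1.41 = 27.64
Step 2: 19.6 × 1.41² = 38.97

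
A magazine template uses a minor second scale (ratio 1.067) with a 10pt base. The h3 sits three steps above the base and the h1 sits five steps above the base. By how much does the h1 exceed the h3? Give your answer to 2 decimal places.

1.68pt

Step 3: 10.0 × 1.067³ = 12.1477pt
Step 5: 10.0 × 1.067⁵ = 13.8300pt
Difference: 13.8300 − 12.1477 = 1.6823pt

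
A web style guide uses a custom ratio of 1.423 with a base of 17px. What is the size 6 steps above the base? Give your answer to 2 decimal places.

141.15px

17.0 × 1.423⁶ = 17.0 × 8.30289 ≈ 141.15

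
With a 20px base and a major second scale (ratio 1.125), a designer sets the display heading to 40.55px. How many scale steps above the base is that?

1.125ⁿ = 40.55 / 20 = 2.0275
n = ln(2.0275) / ln(1.125) = 0.7068 / 0.1178 ≈ 6.00

6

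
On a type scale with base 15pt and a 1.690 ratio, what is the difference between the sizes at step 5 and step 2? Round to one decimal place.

Step 2: 15.0 × 1.690² = 42.841pt
Step 5: 15.0 × 1.690⁵ = 206.788pt
Difference: 206.788 − 42.841 = 163.947pt

163.9pt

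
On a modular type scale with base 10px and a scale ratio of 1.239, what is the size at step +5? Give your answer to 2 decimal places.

10.0 × 1.239⁵ = 10.0 × 2.91982 ≈ 29.20

29.20px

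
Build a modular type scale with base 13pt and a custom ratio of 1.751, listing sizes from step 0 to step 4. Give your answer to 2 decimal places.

13.00pt, 22.76pt, 39.86pt, 69.79pt, 122.20pt

Step 0: 13pt
Step 1: 13.0 × 1.751 = 22.76
Step 2: 13.0 × 1.751² = 39.86
Step 3: 13.0 × 1.751³ = 69.79
Step 4: 13.0 × 1.751⁴ = 122.20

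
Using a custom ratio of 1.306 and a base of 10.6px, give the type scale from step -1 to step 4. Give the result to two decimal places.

8.12px, 10.60px, 13.84px, 18.08px, 23.61px, 30.84px

Step -1: 10.6 ÷ 1.306 = 8.12
Step 0: 10.6px
Step 1: 10.6 × 1.306 = 13.84
Step 2: 10.6 × 1.306² = 18.08
Step 3: 10.6 × 1.306³ = 23.61
Step 4: 10.6 × 1.306⁴ = 30.84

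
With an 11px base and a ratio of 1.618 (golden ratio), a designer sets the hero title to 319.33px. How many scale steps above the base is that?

7

1.618ⁿ = 319.33 / 11 = 29.0300
n = ln(29.0300) / ln(1.618) = 3.3683 / 0.4812 ≈ 7.00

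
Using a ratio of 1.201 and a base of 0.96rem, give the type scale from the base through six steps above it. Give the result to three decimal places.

0.960rem, 1.153rem, 1.385rem, 1.663rem, 1.997rem, 2.399rem, 2.881rem

Step 0: 0.96rem
Step 1: 0.96 × 1.201 = 1.153
Step 2: 0.96 × 1.201² = 1.385
Step 3: 0.96 × 1.201³ = 1.663
Step 4: 0.96 × 1.201⁴ = 1.997
Step 5: 0.96 × 1.201⁵ = 2.399
Step 6: 0.96 × 1.201⁶ = 2.881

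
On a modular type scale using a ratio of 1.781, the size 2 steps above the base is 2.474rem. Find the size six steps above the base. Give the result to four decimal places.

24.8917rem

Moving from step +2 to step +6 is 4 steps up, so multiply by r⁴.
2.474 × 1.781⁴ = 2.474 × 10.06134 ≈ 24.8917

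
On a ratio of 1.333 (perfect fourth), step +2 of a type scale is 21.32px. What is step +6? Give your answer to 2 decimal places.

21.32 × 1.333⁴ = 21.32 × 3.15733 ≈ 67.314

67.31px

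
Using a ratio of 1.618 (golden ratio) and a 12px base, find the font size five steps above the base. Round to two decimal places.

133.07px

12.0 × 1.618⁵ = 12.0 × 11.08901 ≈ 133.07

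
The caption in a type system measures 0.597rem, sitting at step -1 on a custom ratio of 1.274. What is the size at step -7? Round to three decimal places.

0.140rem

Moving from step -1 to step -7 is 6 steps down, so divide by r⁶.
0.597 ÷ 1.274⁶ = 0.597 ÷ 4.27579 ≈ 0.140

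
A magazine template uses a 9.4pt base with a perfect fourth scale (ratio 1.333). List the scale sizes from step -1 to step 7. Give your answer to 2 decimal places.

Step -1: 9.4 ÷ 1.333 = 7.05
Step 0: 9.4pt
Step 1: 9.4 × 1.333 = 12.53
Step 2: 9.4 × 1.333² = 16.70
Step 3: 9.4 × 1.333³ = 22.26
Step 4: 9.4 × 1.333⁴ = 29.68
Step 5: 9.4 × 1.333⁵ = 39.56
Step 6: 9.4 × 1.333⁶ = 52.74
Step 7: 9.4 × 1.333⁷ = 70.30

7.05pt, 9.40pt, 12.53pt, 16.70pt, 22.26pt, 29.68pt, 39.56pt, 52.74pt, 70.30pt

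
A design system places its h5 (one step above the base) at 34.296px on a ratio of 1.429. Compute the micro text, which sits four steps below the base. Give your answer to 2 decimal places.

34.296 ÷ 1.429⁵ = 34.296 ÷ 5.95883 ≈ 5.755

5.76px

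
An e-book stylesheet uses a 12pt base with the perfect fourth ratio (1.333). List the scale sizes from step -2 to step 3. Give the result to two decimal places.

Step -2: 12.0 ÷ 1.333² = 6.75
Step -1: 12.0 ÷ 1.333 = 9.00
Step 0: 12pt
Step 1: 12.0 × 1.333 = 16.00
Step 2: 12.0 × 1.333² = 21.32
Step 3: 12.0 × 1.333³ = 28.42

6.75pt, 9.00pt, 12.00pt, 16.00pt, 21.32pt, 28.42pt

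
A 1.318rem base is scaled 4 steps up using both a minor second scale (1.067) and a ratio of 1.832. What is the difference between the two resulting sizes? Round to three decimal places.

Minor second: 1.318 × 1.067⁴ = 1.70834rem
At 1.832: 1.318 × 1.832⁴ = 14.84627rem
Difference: 14.84627 − 1.70834 = 13.13793rem

13.138rem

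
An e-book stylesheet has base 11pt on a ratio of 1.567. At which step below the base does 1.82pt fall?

1.567ⁿ = 11 / 1.82 = 6.0440
n = ln(6.0440) / ln(1.567) = 1.7991 / 0.4492 ≈ 4.01

4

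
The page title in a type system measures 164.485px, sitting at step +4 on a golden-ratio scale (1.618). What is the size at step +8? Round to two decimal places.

1127.30px

Moving from step +4 to step +8 is 4 steps up, so multiply by r⁴.
164.485 × 1.618⁴ = 164.485 × 6.85353 ≈ 1127.302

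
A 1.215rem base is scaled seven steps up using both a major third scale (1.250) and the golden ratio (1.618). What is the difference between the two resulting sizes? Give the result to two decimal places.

29.48rem

Major third: 1.215 × 1.250⁷ = 5.7936rem
Golden ratio: 1.215 × 1.618⁷ = 35.2717rem
Difference: 35.2717 − 5.7936 = 29.4781rem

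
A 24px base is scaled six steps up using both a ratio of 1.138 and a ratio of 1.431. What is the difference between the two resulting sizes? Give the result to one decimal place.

154.0px

At 1.138: 24.0 × 1.138⁶ = 52.127px
At 1.431: 24.0 × 1.431⁶ = 206.086px
Difference: 206.086 − 52.127 = 153.959px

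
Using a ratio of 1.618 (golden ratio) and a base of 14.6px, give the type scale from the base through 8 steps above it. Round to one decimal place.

14.6px, 23.6px, 38.2px, 61.8px, 100.1px, 161.9px, 262.0px, 423.8px, 685.8px

Step 0: 14.6px
Step 1: 14.6 × 1.618 = 23.6
Step 2: 14.6 × 1.618² = 38.2
Step 3: 14.6 × 1.618³ = 61.8
Step 4: 14.6 × 1.618⁴ = 100.1
Step 5: 14.6 × 1.618⁵ = 161.9
Step 6: 14.6 × 1.618⁶ = 262.0
Step 7: 14.6 × 1.618⁷ = 423.8
Step 8: 14.6 × 1.618⁸ = 685.8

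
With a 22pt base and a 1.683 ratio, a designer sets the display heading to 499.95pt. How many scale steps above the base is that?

1.683ⁿ = 499.95 / 22 = 22.7250
n = ln(22.7250) / ln(1.683) = 3.1235 / 0.5206 ≈ 6.00

6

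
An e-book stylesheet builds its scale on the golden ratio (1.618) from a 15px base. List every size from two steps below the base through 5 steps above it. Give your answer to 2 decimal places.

5.73px, 9.27px, 15.00px, 24.27px, 39.27px, 63.54px, 102.80px, 166.34px

Step -2: 15.0 ÷ 1.618² = 5.73
Step -1: 15.0 ÷ 1.618 = 9.27
Step 0: 15px
Step 1: 15.0 × 1.618 = 24.27
Step 2: 15.0 × 1.618² = 39.27
Step 3: 15.0 × 1.618³ = 63.54
Step 4: 15.0 × 1.618⁴ = 102.80
Step 5: 15.0 × 1.618⁵ = 166.34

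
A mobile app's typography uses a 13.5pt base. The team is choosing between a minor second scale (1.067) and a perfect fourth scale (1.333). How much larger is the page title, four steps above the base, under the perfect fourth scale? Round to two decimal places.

25.13pt

Minor second: 13.5 × 1.067⁴ = 17.4981pt
Perfect fourth: 13.5 × 1.333⁴ = 42.6240pt
Difference: 42.6240 − 17.4981 = 25.1259pt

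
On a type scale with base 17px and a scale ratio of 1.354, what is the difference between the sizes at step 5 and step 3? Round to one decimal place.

Step 3: 17.0 × 1.354³ = 42.199px
Step 5: 17.0 × 1.354⁵ = 77.365px
Difference: 77.365 − 42.199 = 35.166px

35.2px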